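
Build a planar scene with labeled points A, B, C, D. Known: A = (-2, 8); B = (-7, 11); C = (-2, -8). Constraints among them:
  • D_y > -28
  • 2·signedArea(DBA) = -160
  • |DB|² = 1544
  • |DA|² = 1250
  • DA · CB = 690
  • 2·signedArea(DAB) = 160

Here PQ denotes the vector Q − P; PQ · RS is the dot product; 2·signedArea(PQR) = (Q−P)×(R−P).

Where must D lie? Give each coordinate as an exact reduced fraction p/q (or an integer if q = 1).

1. D_x = 3  [2·signedArea(DBA) = -160 ∩ DA · CB = 690]
2. D_y = -27  [2·signedArea(DBA) = -160 ∩ DA · CB = 690]
   → D = (3, -27)

D = (3, -27)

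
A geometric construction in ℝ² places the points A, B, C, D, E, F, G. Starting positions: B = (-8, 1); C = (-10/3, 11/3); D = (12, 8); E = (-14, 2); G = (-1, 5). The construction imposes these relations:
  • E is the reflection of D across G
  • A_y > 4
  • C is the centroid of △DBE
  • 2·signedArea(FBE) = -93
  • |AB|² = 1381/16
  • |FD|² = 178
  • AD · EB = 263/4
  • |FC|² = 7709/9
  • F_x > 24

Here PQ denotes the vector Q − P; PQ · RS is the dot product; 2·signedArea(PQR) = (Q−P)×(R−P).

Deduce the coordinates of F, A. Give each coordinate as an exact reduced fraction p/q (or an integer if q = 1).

A = (1/2, 19/4)
F = (25, 11)

1. F_x = 25  [line -1·x + -6·y + 91 = 0 ∩ |FC|² = 7709/9]
2. F_y = 11  [line -1·x + -6·y + 91 = 0 ∩ |FC|² = 7709/9]
   → F = (25, 11)
3. A_x = 1/2  [line -6·x + 1·y + -7/4 = 0 ∩ |AB|² = 1381/16]
4. A_y = 19/4  [line -6·x + 1·y + -7/4 = 0 ∩ |AB|² = 1381/16]
   → A = (1/2, 19/4)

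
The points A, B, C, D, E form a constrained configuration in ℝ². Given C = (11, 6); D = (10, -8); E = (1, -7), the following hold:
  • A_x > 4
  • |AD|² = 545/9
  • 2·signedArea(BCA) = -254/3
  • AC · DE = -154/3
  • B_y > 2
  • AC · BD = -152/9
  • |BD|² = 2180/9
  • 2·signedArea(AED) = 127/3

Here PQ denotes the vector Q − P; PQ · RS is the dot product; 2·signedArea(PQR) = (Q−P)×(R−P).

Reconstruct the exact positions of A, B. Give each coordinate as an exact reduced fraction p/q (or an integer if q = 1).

A = (13/3, -8/3)
B = (-4/3, 8/3)

1. A_x = 13/3  [2·signedArea(AED) = 127/3 ∩ AC · DE = -154/3]
2. A_y = -8/3  [2·signedArea(AED) = 127/3 ∩ AC · DE = -154/3]
   → A = (13/3, -8/3)
3. B_x = -4/3  [2·signedArea(BCA) = -254/3 ∩ AC · BD = -152/9]
4. B_y = 8/3  [2·signedArea(BCA) = -254/3 ∩ AC · BD = -152/9]
   → B = (-4/3, 8/3)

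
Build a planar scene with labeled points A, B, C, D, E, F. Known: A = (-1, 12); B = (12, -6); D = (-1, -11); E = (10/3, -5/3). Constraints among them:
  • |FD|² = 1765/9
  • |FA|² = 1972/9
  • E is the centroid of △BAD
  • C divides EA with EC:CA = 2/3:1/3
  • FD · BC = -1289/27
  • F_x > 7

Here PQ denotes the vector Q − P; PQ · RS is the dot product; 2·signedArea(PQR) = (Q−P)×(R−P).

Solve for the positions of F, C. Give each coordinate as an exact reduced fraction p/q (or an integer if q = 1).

C = (4/9, 67/9)
F = (23/3, 0)

1. C_x = 4/9  [C divides EA with EC:CA = 2/3:1/3]
2. C_y = 67/9  [C divides EA with EC:CA = 2/3:1/3]
   → C = (4/9, 67/9)
3. F_x = 23/3  [line 104/9·x + -121/9·y + -2392/27 = 0 ∩ |FD|² = 1765/9]
4. F_y = 0  [line 104/9·x + -121/9·y + -2392/27 = 0 ∩ |FD|² = 1765/9]
   → F = (23/3, 0)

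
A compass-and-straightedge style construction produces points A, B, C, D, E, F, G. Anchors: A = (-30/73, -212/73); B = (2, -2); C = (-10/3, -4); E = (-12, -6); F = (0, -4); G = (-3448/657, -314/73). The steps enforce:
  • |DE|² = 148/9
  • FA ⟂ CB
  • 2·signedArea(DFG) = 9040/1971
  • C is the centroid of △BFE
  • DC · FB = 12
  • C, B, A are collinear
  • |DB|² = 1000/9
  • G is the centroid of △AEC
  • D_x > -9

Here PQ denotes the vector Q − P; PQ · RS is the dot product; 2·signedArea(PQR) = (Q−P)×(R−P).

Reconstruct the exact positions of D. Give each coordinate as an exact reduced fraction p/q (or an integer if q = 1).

D = (-8, -16/3)

1. D_x = -8  [2·signedArea(DFG) = 9040/1971 ∩ DC · FB = 12]
2. D_y = -16/3  [2·signedArea(DFG) = 9040/1971 ∩ DC · FB = 12]
   → D = (-8, -16/3)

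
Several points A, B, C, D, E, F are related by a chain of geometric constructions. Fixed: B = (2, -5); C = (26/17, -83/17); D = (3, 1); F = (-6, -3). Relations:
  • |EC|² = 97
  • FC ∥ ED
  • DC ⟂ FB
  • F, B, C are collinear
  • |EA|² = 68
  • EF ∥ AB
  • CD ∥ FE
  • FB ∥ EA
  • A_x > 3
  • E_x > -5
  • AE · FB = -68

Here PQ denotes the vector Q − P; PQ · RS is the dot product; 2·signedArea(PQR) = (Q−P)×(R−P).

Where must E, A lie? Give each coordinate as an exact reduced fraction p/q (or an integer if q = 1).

A = (59/17, 15/17)
E = (-77/17, 49/17)

1. E_x = -77/17  [FC ∥ ED ∩ CD ∥ FE]
2. E_y = 49/17  [FC ∥ ED ∩ CD ∥ FE]
   → E = (-77/17, 49/17)
3. A_x = 59/17  [EF ∥ AB ∩ FB ∥ EA]
4. A_y = 15/17  [EF ∥ AB ∩ FB ∥ EA]
   → A = (59/17, 15/17)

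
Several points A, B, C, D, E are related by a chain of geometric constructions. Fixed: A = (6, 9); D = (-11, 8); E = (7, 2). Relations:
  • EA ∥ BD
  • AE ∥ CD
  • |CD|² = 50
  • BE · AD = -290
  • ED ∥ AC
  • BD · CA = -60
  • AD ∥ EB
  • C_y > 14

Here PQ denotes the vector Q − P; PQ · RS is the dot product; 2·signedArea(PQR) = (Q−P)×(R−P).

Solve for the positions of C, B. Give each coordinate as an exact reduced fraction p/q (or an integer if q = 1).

1. C_x = -12  [AE ∥ CD ∩ ED ∥ AC]
2. C_y = 15  [AE ∥ CD ∩ ED ∥ AC]
   → C = (-12, 15)
3. B_x = -10  [EA ∥ BD ∩ AD ∥ EB]
4. B_y = 1  [EA ∥ BD ∩ AD ∥ EB]
   → B = (-10, 1)

B = (-10, 1)
C = (-12, 15)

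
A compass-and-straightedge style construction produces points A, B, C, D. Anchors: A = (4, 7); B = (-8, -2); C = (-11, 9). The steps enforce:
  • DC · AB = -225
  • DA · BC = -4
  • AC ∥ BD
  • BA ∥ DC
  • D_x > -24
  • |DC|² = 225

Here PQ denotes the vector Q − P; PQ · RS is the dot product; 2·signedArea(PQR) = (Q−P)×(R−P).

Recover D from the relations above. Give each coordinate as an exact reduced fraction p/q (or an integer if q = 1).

D = (-23, 0)

1. D_x = -23  [BA ∥ DC ∩ AC ∥ BD]
2. D_y = 0  [BA ∥ DC ∩ AC ∥ BD]
   → D = (-23, 0)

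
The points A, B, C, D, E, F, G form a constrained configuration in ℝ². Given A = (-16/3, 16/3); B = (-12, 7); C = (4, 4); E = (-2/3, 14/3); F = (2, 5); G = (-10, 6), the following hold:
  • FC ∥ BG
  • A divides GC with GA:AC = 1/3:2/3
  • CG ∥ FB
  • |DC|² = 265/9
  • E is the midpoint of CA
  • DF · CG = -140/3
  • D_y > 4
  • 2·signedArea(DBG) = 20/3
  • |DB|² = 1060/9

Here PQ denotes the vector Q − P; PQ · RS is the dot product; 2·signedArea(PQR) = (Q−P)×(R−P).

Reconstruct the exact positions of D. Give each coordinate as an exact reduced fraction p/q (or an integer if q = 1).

1. D_x = -4/3  [2·signedArea(DBG) = 20/3 ∩ DF · CG = -140/3]
2. D_y = 5  [2·signedArea(DBG) = 20/3 ∩ DF · CG = -140/3]
   → D = (-4/3, 5)

D = (-4/3, 5)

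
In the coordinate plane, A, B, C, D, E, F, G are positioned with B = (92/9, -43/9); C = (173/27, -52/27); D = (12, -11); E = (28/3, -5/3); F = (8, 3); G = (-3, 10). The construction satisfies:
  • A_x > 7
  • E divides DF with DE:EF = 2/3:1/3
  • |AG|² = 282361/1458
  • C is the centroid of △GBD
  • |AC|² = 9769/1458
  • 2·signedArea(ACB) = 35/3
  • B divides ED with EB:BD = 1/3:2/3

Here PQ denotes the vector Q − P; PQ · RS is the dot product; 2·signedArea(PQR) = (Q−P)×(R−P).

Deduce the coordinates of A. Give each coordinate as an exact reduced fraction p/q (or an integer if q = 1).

A = (389/54, 29/54)

1. A_x = 389/54  [line 77/27·x + 103/27·y + -610/27 = 0 ∩ |AG|² = 282361/1458]
2. A_y = 29/54  [line 77/27·x + 103/27·y + -610/27 = 0 ∩ |AG|² = 282361/1458]
   → A = (389/54, 29/54)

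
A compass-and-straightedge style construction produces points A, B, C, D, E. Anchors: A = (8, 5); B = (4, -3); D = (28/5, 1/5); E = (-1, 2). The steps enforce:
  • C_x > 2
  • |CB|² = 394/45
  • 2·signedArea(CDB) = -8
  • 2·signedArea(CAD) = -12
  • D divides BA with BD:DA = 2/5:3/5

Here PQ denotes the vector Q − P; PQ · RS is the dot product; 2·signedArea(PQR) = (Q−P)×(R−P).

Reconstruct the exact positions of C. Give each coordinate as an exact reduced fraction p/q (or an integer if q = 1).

C = (43/15, -4/15)

1. C_x = 43/15  [line 16/5·x + -8/5·y + -48/5 = 0 ∩ |CB|² = 394/45]
2. C_y = -4/15  [line 16/5·x + -8/5·y + -48/5 = 0 ∩ |CB|² = 394/45]
   → C = (43/15, -4/15)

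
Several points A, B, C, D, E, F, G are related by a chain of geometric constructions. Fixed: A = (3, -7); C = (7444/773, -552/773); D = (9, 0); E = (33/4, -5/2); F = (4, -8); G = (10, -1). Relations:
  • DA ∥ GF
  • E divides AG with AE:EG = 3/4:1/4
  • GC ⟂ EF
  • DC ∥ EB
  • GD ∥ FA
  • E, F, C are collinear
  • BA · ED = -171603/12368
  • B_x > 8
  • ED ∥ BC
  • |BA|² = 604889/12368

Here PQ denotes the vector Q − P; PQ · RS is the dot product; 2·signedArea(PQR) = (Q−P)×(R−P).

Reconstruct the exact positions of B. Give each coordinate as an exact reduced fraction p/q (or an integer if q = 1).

B = (27457/3092, -4969/1546)

1. B_x = 27457/3092  [ED ∥ BC ∩ DC ∥ EB]
2. B_y = -4969/1546  [ED ∥ BC ∩ DC ∥ EB]
   → B = (27457/3092, -4969/1546)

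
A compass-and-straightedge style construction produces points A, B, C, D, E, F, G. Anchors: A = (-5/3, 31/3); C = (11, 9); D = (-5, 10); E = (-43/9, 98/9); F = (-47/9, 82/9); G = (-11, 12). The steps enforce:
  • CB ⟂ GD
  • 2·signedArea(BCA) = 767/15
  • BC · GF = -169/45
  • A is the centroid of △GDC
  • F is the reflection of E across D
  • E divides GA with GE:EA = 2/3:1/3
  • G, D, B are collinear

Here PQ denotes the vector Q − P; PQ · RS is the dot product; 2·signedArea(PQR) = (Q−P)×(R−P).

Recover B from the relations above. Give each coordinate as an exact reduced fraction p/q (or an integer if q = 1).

B = (97/10, 51/10)

1. B_x = 97/10  [G, D, B are collinear ∩ CB ⟂ GD]
2. B_y = 51/10  [G, D, B are collinear ∩ CB ⟂ GD]
   → B = (97/10, 51/10)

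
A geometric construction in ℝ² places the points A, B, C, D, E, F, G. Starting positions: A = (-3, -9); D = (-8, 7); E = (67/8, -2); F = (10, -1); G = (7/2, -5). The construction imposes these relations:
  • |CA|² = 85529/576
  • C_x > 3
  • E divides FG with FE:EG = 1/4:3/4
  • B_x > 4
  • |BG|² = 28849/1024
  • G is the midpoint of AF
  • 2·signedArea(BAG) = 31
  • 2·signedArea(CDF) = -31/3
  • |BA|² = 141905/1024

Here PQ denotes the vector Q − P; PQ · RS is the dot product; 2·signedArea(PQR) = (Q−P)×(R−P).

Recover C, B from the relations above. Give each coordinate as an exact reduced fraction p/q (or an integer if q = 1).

1. C_x = 83/24  [line 8·x + 18·y + -155/3 = 0 ∩ |CA|² = 85529/576]
2. C_y = 4/3  [line 8·x + 18·y + -155/3 = 0 ∩ |CA|² = 85529/576]
   → C = (83/24, 4/3)
3. B_x = 137/32  [line -4·x + 13/2·y + 31/2 = 0 ∩ |BG|² = 28849/1024]
4. B_y = 1/4  [line -4·x + 13/2·y + 31/2 = 0 ∩ |BG|² = 28849/1024]
   → B = (137/32, 1/4)

B = (137/32, 1/4)
C = (83/24, 4/3)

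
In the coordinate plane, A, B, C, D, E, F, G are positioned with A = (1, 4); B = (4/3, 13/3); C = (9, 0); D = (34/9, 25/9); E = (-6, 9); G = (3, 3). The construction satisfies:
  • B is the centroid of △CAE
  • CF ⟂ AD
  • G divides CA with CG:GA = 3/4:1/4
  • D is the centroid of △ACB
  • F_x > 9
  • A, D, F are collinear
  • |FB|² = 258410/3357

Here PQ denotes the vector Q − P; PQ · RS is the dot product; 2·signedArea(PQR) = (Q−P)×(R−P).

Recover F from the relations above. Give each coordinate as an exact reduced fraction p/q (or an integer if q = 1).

F = (3423/373, 150/373)

1. F_x = 3423/373  [A, D, F are collinear ∩ CF ⟂ AD]
2. F_y = 150/373  [A, D, F are collinear ∩ CF ⟂ AD]
   → F = (3423/373, 150/373)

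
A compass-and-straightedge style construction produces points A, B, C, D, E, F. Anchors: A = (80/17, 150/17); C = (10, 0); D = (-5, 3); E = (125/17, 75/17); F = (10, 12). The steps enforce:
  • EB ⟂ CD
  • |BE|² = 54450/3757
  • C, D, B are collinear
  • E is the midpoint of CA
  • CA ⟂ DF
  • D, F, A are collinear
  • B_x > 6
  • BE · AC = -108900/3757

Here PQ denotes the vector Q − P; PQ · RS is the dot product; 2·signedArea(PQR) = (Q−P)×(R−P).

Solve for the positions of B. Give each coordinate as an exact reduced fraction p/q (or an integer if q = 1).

1. B_x = 1460/221  [C, D, B are collinear ∩ EB ⟂ CD]
2. B_y = 150/221  [C, D, B are collinear ∩ EB ⟂ CD]
   → B = (1460/221, 150/221)

B = (1460/221, 150/221)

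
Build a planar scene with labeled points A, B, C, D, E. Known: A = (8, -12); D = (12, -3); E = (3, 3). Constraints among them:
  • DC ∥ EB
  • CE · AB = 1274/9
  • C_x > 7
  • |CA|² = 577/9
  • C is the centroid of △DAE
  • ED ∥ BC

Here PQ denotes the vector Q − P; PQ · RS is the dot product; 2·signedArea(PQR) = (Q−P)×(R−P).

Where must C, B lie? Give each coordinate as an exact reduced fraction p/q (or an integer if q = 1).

1. C_x = 23/3  [C is the centroid of △DAE]
2. C_y = -4  [C is the centroid of △DAE]
   → C = (23/3, -4)
3. B_x = -4/3  [ED ∥ BC ∩ DC ∥ EB]
4. B_y = 2  [ED ∥ BC ∩ DC ∥ EB]
   → B = (-4/3, 2)

B = (-4/3, 2)
C = (23/3, -4)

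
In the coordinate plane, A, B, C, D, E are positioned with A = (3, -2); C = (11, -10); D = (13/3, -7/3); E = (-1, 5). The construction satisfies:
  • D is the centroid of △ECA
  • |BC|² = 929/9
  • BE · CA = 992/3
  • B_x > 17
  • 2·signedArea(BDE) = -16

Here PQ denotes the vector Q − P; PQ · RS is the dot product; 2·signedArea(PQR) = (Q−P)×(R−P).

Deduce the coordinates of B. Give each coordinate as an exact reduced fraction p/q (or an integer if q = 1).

B = (53/3, -53/3)

1. B_x = 53/3  [BE · CA = 992/3 ∩ 2·signedArea(BDE) = -16]
2. B_y = -53/3  [BE · CA = 992/3 ∩ 2·signedArea(BDE) = -16]
   → B = (53/3, -53/3)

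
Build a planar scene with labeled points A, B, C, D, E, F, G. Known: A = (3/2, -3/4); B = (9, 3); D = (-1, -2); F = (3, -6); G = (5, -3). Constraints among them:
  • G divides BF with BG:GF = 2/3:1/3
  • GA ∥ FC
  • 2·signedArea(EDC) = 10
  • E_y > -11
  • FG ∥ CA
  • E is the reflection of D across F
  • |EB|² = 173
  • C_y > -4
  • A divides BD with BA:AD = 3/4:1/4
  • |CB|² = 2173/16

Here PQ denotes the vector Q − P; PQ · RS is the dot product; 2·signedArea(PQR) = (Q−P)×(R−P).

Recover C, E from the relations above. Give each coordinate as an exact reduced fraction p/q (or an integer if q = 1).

C = (-1/2, -15/4)
E = (7, -10)

1. C_x = -1/2  [FG ∥ CA ∩ GA ∥ FC]
2. C_y = -15/4  [FG ∥ CA ∩ GA ∥ FC]
   → C = (-1/2, -15/4)
3. E_x = 7  [E is the reflection of D across F]
4. E_y = -10  [E is the reflection of D across F]
   → E = (7, -10)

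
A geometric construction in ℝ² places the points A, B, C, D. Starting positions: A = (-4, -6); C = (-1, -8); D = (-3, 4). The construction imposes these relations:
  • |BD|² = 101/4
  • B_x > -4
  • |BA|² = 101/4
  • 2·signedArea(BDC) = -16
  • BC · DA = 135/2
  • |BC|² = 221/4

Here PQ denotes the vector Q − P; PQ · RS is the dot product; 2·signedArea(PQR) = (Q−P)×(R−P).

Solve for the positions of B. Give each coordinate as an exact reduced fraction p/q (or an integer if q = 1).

B = (-7/2, -1)

1. B_x = -7/2  [2·signedArea(BDC) = -16 ∩ BC · DA = 135/2]
2. B_y = -1  [2·signedArea(BDC) = -16 ∩ BC · DA = 135/2]
   → B = (-7/2, -1)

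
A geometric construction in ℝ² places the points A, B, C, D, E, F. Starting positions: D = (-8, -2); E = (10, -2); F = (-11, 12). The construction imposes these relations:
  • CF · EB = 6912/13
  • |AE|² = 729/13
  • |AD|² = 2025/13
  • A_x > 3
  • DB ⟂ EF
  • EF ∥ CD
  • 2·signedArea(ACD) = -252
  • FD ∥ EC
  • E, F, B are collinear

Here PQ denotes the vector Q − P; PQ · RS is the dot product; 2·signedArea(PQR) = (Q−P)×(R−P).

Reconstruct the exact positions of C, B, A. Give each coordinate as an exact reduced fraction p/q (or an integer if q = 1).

1. C_x = 13  [EF ∥ CD ∩ FD ∥ EC]
2. C_y = -16  [EF ∥ CD ∩ FD ∥ EC]
   → C = (13, -16)
3. B_x = -32/13  [E, F, B are collinear ∩ DB ⟂ EF]
4. B_y = 82/13  [E, F, B are collinear ∩ DB ⟂ EF]
   → B = (-32/13, 82/13)
5. A_x = 49/13  [line -14·x + -21·y + 98 = 0 ∩ |AD|² = 2025/13]
6. A_y = 28/13  [line -14·x + -21·y + 98 = 0 ∩ |AD|² = 2025/13]
   → A = (49/13, 28/13)

A = (49/13, 28/13)
B = (-32/13, 82/13)
C = (13, -16)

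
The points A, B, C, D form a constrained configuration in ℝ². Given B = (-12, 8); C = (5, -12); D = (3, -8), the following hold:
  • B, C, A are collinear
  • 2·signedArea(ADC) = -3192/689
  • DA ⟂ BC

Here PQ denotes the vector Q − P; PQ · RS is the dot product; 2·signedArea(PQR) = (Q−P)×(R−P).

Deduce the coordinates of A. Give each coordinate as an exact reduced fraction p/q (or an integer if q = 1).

A = (1507/689, -5988/689)

1. A_x = 1507/689  [B, C, A are collinear ∩ DA ⟂ BC]
2. A_y = -5988/689  [B, C, A are collinear ∩ DA ⟂ BC]
   → A = (1507/689, -5988/689)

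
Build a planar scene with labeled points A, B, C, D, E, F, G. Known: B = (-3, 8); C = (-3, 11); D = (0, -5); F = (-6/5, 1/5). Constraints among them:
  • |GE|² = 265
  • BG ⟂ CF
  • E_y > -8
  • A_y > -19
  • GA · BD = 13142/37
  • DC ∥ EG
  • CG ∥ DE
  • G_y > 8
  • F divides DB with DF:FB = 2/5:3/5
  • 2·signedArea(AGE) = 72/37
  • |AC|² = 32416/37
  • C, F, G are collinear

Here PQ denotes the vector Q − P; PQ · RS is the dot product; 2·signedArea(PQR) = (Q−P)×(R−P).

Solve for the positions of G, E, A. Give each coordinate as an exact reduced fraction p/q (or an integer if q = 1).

A = (93/37, -669/37)
E = (18/37, -293/37)
G = (-93/37, 299/37)

1. G_x = -93/37  [C, F, G are collinear ∩ BG ⟂ CF]
2. G_y = 299/37  [C, F, G are collinear ∩ BG ⟂ CF]
   → G = (-93/37, 299/37)
3. E_x = 18/37  [DC ∥ EG ∩ CG ∥ DE]
4. E_y = -293/37  [DC ∥ EG ∩ CG ∥ DE]
   → E = (18/37, -293/37)
5. A_x = 93/37  [2·signedArea(AGE) = 72/37 ∩ GA · BD = 13142/37]
6. A_y = -669/37  [2·signedArea(AGE) = 72/37 ∩ GA · BD = 13142/37]
   → A = (93/37, -669/37)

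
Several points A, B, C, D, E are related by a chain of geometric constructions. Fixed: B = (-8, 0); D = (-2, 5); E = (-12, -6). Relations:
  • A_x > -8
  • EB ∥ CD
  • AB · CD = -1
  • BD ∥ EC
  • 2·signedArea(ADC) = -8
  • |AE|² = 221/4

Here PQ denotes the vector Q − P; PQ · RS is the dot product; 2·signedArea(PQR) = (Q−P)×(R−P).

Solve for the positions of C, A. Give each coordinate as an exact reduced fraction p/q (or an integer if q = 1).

1. C_x = -6  [EB ∥ CD ∩ BD ∥ EC]
2. C_y = -1  [EB ∥ CD ∩ BD ∥ EC]
   → C = (-6, -1)
3. A_x = -7  [AB · CD = -1 ∩ 2·signedArea(ADC) = -8]
4. A_y = -1/2  [AB · CD = -1 ∩ 2·signedArea(ADC) = -8]
   → A = (-7, -1/2)

A = (-7, -1/2)
C = (-6, -1)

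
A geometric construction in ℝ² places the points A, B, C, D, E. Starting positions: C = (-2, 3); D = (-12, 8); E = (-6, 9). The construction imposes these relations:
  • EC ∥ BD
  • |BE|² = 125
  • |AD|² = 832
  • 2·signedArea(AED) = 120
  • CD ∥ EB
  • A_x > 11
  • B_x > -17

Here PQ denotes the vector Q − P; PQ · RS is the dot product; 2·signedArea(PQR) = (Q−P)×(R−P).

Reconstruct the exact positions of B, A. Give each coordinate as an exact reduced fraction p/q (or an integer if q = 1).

A = (12, -8)
B = (-16, 14)

1. B_x = -16  [EC ∥ BD ∩ CD ∥ EB]
2. B_y = 14  [EC ∥ BD ∩ CD ∥ EB]
   → B = (-16, 14)
3. A_x = 12  [line 1·x + -6·y + -60 = 0 ∩ |AD|² = 832]
4. A_y = -8  [line 1·x + -6·y + -60 = 0 ∩ |AD|² = 832]
   → A = (12, -8)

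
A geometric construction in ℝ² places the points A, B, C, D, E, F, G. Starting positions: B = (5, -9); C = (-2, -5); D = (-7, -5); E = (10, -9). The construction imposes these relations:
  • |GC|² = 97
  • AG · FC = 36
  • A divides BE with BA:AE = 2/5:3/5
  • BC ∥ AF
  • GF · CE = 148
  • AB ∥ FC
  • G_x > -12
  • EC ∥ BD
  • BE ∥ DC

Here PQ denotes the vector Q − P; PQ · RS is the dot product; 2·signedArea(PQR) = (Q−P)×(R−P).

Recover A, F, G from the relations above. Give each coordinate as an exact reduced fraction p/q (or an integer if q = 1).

1. A_x = 7  [A divides BE with BA:AE = 2/5:3/5]
2. A_y = -9  [A divides BE with BA:AE = 2/5:3/5]
   → A = (7, -9)
3. F_x = 0  [AB ∥ FC ∩ BC ∥ AF]
4. F_y = -5  [AB ∥ FC ∩ BC ∥ AF]
   → F = (0, -5)
5. G_x = -11  [GF · CE = 148 ∩ AG · FC = 36]
6. G_y = -1  [GF · CE = 148 ∩ AG · FC = 36]
   → G = (-11, -1)

A = (7, -9)
F = (0, -5)
G = (-11, -1)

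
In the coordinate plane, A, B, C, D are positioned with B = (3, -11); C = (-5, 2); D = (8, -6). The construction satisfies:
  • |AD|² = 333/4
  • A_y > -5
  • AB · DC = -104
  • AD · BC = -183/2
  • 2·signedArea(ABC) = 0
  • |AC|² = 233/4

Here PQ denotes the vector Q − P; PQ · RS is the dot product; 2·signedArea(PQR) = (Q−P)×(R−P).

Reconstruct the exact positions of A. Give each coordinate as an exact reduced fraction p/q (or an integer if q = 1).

1. A_x = -1  [2·signedArea(ABC) = 0 ∩ AB · DC = -104]
2. A_y = -9/2  [2·signedArea(ABC) = 0 ∩ AB · DC = -104]
   → A = (-1, -9/2)

A = (-1, -9/2)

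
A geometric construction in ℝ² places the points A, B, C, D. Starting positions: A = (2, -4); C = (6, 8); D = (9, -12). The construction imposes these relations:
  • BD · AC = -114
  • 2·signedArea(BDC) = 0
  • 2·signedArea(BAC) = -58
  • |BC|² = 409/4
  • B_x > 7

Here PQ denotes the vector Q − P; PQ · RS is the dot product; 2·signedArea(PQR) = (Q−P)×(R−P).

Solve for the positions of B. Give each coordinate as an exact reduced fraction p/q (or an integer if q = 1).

B = (15/2, -2)

1. B_x = 15/2  [2·signedArea(BDC) = 0 ∩ 2·signedArea(BAC) = -58]
2. B_y = -2  [2·signedArea(BDC) = 0 ∩ 2·signedArea(BAC) = -58]
   → B = (15/2, -2)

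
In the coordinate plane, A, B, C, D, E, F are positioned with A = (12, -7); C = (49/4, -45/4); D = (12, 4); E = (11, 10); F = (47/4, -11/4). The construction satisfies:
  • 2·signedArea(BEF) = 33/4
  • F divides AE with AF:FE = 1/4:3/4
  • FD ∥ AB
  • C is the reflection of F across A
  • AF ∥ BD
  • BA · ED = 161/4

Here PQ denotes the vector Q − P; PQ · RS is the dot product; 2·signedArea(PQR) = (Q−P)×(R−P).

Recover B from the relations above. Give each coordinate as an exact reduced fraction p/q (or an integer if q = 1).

1. B_x = 49/4  [AF ∥ BD ∩ FD ∥ AB]
2. B_y = -1/4  [AF ∥ BD ∩ FD ∥ AB]
   → B = (49/4, -1/4)

B = (49/4, -1/4)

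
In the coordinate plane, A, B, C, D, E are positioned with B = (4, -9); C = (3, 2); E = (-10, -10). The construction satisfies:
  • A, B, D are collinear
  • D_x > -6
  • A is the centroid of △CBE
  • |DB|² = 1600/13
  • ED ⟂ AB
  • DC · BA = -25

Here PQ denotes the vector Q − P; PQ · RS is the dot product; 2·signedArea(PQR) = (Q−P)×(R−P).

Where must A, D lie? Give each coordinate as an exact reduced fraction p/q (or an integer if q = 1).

A = (-1, -17/3)
D = (-68/13, -37/13)

1. A_x = -1  [A is the centroid of △CBE]
2. A_y = -17/3  [A is the centroid of △CBE]
   → A = (-1, -17/3)
3. D_x = -68/13  [A, B, D are collinear ∩ ED ⟂ AB]
4. D_y = -37/13  [A, B, D are collinear ∩ ED ⟂ AB]
   → D = (-68/13, -37/13)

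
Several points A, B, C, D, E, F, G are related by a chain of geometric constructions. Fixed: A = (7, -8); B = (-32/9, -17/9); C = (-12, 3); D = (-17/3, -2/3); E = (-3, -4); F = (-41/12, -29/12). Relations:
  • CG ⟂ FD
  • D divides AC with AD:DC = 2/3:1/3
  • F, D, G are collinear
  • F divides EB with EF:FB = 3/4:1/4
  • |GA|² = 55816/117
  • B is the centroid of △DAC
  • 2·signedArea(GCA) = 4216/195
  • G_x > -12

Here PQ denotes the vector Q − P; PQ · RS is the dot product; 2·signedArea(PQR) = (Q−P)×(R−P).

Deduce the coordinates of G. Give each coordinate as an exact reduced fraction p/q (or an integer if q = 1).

G = (-2221/195, 246/65)

1. G_x = -2221/195  [F, D, G are collinear ∩ CG ⟂ FD]
2. G_y = 246/65  [F, D, G are collinear ∩ CG ⟂ FD]
   → G = (-2221/195, 246/65)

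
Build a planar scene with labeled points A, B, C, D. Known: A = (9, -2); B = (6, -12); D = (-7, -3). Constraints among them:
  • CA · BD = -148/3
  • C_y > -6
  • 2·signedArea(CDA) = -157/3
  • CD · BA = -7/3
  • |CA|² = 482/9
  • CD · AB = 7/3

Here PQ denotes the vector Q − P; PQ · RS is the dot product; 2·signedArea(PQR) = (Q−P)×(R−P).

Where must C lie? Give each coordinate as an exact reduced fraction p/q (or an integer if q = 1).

1. C_x = 8/3  [CD · BA = -7/3 ∩ CA · BD = -148/3]
2. C_y = -17/3  [CD · BA = -7/3 ∩ CA · BD = -148/3]
   → C = (8/3, -17/3)

C = (8/3, -17/3)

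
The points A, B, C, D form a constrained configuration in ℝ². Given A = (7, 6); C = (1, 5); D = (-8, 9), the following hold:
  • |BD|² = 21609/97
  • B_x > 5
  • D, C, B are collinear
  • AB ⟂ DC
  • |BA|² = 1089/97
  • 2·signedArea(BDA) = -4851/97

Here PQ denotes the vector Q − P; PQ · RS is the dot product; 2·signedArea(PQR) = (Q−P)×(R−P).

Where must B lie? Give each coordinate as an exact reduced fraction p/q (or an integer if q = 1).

1. B_x = 547/97  [D, C, B are collinear ∩ AB ⟂ DC]
2. B_y = 285/97  [D, C, B are collinear ∩ AB ⟂ DC]
   → B = (547/97, 285/97)

B = (547/97, 285/97)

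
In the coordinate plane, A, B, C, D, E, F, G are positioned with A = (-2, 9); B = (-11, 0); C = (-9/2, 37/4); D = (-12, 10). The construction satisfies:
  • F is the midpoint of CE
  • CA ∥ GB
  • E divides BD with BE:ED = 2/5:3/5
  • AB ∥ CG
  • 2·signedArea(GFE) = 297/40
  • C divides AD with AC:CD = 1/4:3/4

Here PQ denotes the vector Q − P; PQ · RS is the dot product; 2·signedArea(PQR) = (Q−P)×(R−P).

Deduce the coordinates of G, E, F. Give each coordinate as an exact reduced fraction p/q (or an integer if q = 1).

1. G_x = -27/2  [CA ∥ GB ∩ AB ∥ CG]
2. G_y = 1/4  [CA ∥ GB ∩ AB ∥ CG]
   → G = (-27/2, 1/4)
3. E_x = -57/5  [E divides BD with BE:ED = 2/5:3/5]
4. E_y = 4  [E divides BD with BE:ED = 2/5:3/5]
   → E = (-57/5, 4)
5. F_x = -159/20  [F is the midpoint of CE]
6. F_y = 53/8  [F is the midpoint of CE]
   → F = (-159/20, 53/8)

E = (-57/5, 4)
F = (-159/20, 53/8)
G = (-27/2, 1/4)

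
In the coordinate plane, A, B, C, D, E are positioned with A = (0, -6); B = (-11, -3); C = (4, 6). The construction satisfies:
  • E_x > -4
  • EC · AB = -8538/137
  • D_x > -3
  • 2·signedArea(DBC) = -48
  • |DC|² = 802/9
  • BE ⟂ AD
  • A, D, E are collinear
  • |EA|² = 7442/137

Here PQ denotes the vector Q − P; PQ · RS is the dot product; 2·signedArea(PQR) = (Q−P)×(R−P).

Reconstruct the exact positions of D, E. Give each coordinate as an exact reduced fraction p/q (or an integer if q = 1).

D = (-7/3, -1)
E = (-427/137, 93/137)

1. E_x = -427/137  [line 11·x + -3·y + 4976/137 = 0 ∩ |EA|² = 7442/137]
2. E_y = 93/137  [line 11·x + -3·y + 4976/137 = 0 ∩ |EA|² = 7442/137]
   → E = (-427/137, 93/137)
3. D_x = -7/3  [2·signedArea(DBC) = -48 ∩ A, D, E are collinear]
4. D_y = -1  [2·signedArea(DBC) = -48 ∩ A, D, E are collinear]
   → D = (-7/3, -1)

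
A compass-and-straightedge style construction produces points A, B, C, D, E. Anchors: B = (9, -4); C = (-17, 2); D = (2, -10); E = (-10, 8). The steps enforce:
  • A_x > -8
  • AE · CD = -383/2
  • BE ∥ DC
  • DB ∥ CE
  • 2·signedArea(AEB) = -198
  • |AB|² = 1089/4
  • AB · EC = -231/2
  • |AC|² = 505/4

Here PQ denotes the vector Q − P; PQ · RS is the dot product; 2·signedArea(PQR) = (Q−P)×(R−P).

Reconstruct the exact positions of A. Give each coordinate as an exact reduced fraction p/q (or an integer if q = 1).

1. A_x = -15/2  [AB · EC = -231/2 ∩ 2·signedArea(AEB) = -198]
2. A_y = -4  [AB · EC = -231/2 ∩ 2·signedArea(AEB) = -198]
   → A = (-15/2, -4)

A = (-15/2, -4)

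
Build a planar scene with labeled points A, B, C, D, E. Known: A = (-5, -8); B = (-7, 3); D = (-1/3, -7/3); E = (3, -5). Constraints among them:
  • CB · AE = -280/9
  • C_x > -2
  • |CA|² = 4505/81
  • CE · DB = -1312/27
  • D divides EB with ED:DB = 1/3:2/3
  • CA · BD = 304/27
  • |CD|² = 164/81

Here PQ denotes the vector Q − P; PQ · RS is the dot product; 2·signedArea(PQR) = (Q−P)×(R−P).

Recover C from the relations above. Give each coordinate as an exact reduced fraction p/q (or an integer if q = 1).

1. C_x = -13/9  [CE · DB = -1312/27 ∩ CB · AE = -280/9]
2. C_y = -13/9  [CE · DB = -1312/27 ∩ CB · AE = -280/9]
   → C = (-13/9, -13/9)

C = (-13/9, -13/9)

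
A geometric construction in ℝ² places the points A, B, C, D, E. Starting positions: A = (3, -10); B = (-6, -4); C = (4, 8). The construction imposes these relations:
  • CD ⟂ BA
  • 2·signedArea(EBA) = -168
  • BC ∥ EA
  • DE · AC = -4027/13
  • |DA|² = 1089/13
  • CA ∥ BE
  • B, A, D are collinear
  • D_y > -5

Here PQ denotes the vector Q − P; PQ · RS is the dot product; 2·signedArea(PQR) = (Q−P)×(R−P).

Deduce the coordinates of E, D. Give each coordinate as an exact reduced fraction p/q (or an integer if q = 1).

D = (-60/13, -64/13)
E = (-7, -22)

1. E_x = -7  [BC ∥ EA ∩ CA ∥ BE]
2. E_y = -22  [BC ∥ EA ∩ CA ∥ BE]
   → E = (-7, -22)
3. D_x = -60/13  [B, A, D are collinear ∩ CD ⟂ BA]
4. D_y = -64/13  [B, A, D are collinear ∩ CD ⟂ BA]
   → D = (-60/13, -64/13)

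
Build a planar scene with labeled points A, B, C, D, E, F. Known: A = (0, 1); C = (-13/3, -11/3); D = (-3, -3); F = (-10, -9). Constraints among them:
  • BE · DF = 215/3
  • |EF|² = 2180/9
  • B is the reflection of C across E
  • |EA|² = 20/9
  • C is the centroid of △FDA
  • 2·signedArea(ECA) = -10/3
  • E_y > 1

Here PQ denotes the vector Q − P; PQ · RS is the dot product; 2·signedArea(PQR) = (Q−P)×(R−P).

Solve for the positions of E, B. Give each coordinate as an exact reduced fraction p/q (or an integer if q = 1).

B = (7, 7)
E = (4/3, 5/3)

1. E_x = 4/3  [line -14/3·x + 13/3·y + -1 = 0 ∩ |EA|² = 20/9]
2. E_y = 5/3  [line -14/3·x + 13/3·y + -1 = 0 ∩ |EA|² = 20/9]
   → E = (4/3, 5/3)
3. B_x = 7  [B is the reflection of C across E]
4. B_y = 7  [B is the reflection of C across E]
   → B = (7, 7)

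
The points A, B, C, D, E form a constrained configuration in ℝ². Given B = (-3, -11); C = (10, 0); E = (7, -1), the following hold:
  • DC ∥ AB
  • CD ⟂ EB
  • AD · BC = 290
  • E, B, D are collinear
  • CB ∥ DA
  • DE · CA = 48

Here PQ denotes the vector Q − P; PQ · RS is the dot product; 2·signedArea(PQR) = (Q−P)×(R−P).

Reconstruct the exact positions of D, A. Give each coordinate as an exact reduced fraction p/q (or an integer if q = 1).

A = (-4, -10)
D = (9, 1)

1. D_x = 9  [E, B, D are collinear ∩ CD ⟂ EB]
2. D_y = 1  [E, B, D are collinear ∩ CD ⟂ EB]
   → D = (9, 1)
3. A_x = -4  [DC ∥ AB ∩ CB ∥ DA]
4. A_y = -10  [DC ∥ AB ∩ CB ∥ DA]
   → A = (-4, -10)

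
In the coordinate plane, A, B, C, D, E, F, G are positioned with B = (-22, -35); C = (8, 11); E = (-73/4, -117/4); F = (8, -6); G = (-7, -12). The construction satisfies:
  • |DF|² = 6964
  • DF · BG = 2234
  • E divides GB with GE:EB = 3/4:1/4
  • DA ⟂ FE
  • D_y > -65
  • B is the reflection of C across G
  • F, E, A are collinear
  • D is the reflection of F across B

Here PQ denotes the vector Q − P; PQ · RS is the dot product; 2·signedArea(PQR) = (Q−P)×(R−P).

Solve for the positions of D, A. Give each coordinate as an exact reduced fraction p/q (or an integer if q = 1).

A = (-59471/1093, -66977/1093)
D = (-52, -64)

1. D_x = -52  [D is the reflection of F across B]
2. D_y = -64  [D is the reflection of F across B]
   → D = (-52, -64)
3. A_x = -59471/1093  [F, E, A are collinear ∩ DA ⟂ FE]
4. A_y = -66977/1093  [F, E, A are collinear ∩ DA ⟂ FE]
   → A = (-59471/1093, -66977/1093)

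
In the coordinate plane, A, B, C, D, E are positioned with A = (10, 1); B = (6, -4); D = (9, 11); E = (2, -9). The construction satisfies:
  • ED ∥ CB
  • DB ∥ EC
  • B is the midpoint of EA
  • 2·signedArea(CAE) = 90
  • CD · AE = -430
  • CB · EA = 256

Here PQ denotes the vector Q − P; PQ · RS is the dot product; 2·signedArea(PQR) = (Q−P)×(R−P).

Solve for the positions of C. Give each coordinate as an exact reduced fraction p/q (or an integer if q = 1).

1. C_x = -1  [ED ∥ CB ∩ DB ∥ EC]
2. C_y = -24  [ED ∥ CB ∩ DB ∥ EC]
   → C = (-1, -24)

C = (-1, -24)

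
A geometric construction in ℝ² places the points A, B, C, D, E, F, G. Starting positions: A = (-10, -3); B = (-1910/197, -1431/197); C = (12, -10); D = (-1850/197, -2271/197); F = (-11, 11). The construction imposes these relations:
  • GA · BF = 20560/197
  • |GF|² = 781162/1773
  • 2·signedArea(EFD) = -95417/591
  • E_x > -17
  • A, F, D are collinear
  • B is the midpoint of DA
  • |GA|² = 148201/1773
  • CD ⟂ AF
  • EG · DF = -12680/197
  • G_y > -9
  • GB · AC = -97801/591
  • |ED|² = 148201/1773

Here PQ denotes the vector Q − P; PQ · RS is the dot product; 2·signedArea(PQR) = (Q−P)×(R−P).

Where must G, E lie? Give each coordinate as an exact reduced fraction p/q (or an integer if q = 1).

1. G_x = -1456/591  [GA · BF = 20560/197 ∩ GB · AC = -97801/591]
2. G_y = -4832/591  [GA · BF = 20560/197 ∩ GB · AC = -97801/591]
   → G = (-1456/591, -4832/591)
3. E_x = -10004/591  [2·signedArea(EFD) = -95417/591 ∩ EG · DF = -12680/197]
4. E_y = -3754/591  [2·signedArea(EFD) = -95417/591 ∩ EG · DF = -12680/197]
   → E = (-10004/591, -3754/591)

E = (-10004/591, -3754/591)
G = (-1456/591, -4832/591)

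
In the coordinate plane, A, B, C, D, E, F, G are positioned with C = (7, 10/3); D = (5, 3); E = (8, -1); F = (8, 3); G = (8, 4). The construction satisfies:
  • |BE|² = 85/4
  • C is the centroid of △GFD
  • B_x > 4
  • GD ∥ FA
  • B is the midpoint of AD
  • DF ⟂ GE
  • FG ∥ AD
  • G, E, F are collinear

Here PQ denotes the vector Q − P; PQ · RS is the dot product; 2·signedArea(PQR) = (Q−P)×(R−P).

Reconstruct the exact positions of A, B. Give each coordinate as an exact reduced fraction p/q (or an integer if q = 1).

A = (5, 2)
B = (5, 5/2)

1. A_x = 5  [FG ∥ AD ∩ GD ∥ FA]
2. A_y = 2  [FG ∥ AD ∩ GD ∥ FA]
   → A = (5, 2)
3. B_x = 5  [B is the midpoint of AD]
4. B_y = 5/2  [B is the midpoint of AD]
   → B = (5, 5/2)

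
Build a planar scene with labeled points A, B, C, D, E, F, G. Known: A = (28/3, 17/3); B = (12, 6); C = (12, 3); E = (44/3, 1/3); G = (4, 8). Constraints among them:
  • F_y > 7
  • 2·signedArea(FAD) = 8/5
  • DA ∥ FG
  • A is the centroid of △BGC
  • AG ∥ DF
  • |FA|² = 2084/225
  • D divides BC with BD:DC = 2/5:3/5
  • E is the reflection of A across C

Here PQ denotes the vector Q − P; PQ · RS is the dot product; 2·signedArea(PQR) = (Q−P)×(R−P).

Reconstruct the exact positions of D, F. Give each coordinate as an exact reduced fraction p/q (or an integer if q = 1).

D = (12, 24/5)
F = (20/3, 107/15)

1. D_x = 12  [D divides BC with BD:DC = 2/5:3/5]
2. D_y = 24/5  [D divides BC with BD:DC = 2/5:3/5]
   → D = (12, 24/5)
3. F_x = 20/3  [DA ∥ FG ∩ AG ∥ DF]
4. F_y = 107/15  [DA ∥ FG ∩ AG ∥ DF]
   → F = (20/3, 107/15)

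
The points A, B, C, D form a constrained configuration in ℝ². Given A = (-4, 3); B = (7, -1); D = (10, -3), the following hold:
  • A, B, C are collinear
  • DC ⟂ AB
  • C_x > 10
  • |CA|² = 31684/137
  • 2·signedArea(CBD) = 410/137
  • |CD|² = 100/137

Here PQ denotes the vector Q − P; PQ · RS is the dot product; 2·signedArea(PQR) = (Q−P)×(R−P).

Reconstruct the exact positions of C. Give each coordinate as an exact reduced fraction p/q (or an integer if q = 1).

1. C_x = 1410/137  [A, B, C are collinear ∩ DC ⟂ AB]
2. C_y = -301/137  [A, B, C are collinear ∩ DC ⟂ AB]
   → C = (1410/137, -301/137)

C = (1410/137, -301/137)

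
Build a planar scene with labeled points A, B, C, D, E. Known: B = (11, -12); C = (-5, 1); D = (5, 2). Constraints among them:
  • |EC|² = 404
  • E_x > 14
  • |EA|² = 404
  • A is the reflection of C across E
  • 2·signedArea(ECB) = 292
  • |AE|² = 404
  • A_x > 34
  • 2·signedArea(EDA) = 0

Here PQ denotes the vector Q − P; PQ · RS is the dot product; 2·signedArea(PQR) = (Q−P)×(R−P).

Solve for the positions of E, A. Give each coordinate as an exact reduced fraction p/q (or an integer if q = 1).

A = (35, 5)
E = (15, 3)

1. E_x = 15  [line 13·x + 16·y + -243 = 0 ∩ |EC|² = 404]
2. E_y = 3  [line 13·x + 16·y + -243 = 0 ∩ |EC|² = 404]
   → E = (15, 3)
3. A_x = 35  [2·signedArea(EDA) = 0 ∩ A is the reflection of C across E]
4. A_y = 5  [2·signedArea(EDA) = 0 ∩ A is the reflection of C across E]
   → A = (35, 5)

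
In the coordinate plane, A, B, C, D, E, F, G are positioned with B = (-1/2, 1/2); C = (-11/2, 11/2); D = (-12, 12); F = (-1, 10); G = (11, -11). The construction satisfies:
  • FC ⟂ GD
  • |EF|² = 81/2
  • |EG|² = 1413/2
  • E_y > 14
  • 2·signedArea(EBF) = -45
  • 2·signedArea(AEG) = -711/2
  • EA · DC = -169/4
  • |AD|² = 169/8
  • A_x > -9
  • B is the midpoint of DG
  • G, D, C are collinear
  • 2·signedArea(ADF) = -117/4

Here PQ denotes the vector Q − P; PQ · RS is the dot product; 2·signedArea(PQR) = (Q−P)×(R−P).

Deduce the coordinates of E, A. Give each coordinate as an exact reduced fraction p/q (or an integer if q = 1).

1. E_x = 7/2  [line -19/2·x + -1/2·y + 81/2 = 0 ∩ |EG|² = 1413/2]
2. E_y = 29/2  [line -19/2·x + -1/2·y + 81/2 = 0 ∩ |EG|² = 1413/2]
   → E = (7/2, 29/2)
3. A_x = -35/4  [2·signedArea(ADF) = -117/4 ∩ 2·signedArea(AEG) = -711/2]
4. A_y = 35/4  [2·signedArea(ADF) = -117/4 ∩ 2·signedArea(AEG) = -711/2]
   → A = (-35/4, 35/4)

A = (-35/4, 35/4)
E = (7/2, 29/2)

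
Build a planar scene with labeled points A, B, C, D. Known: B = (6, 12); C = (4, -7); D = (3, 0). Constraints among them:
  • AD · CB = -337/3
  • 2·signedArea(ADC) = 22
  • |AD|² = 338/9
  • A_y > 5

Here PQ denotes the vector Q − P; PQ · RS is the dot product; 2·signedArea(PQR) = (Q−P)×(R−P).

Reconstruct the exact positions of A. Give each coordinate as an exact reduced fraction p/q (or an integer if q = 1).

A = (16/3, 17/3)

1. A_x = 16/3  [2·signedArea(ADC) = 22 ∩ AD · CB = -337/3]
2. A_y = 17/3  [2·signedArea(ADC) = 22 ∩ AD · CB = -337/3]
   → A = (16/3, 17/3)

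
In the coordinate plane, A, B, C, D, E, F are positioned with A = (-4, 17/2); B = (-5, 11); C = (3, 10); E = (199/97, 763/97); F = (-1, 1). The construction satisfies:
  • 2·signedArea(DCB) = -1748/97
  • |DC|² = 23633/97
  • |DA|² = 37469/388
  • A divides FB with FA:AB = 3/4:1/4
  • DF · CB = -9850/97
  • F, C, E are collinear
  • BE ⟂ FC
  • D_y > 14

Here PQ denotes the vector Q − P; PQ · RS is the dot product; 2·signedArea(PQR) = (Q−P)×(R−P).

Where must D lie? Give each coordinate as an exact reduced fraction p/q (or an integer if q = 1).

D = (-1169/97, 1371/97)

1. D_x = -1169/97  [DF · CB = -9850/97 ∩ 2·signedArea(DCB) = -1748/97]
2. D_y = 1371/97  [DF · CB = -9850/97 ∩ 2·signedArea(DCB) = -1748/97]
   → D = (-1169/97, 1371/97)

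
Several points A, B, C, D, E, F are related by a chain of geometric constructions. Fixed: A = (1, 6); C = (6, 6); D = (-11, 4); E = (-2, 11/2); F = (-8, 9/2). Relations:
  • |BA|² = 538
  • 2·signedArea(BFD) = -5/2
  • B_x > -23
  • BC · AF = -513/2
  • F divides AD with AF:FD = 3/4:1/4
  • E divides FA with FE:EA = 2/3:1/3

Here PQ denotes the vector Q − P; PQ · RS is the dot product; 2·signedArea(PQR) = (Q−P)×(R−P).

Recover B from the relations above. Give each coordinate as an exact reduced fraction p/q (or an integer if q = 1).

B = (-22, 3)

1. B_x = -22  [BC · AF = -513/2 ∩ 2·signedArea(BFD) = -5/2]
2. B_y = 3  [BC · AF = -513/2 ∩ 2·signedArea(BFD) = -5/2]
   → B = (-22, 3)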